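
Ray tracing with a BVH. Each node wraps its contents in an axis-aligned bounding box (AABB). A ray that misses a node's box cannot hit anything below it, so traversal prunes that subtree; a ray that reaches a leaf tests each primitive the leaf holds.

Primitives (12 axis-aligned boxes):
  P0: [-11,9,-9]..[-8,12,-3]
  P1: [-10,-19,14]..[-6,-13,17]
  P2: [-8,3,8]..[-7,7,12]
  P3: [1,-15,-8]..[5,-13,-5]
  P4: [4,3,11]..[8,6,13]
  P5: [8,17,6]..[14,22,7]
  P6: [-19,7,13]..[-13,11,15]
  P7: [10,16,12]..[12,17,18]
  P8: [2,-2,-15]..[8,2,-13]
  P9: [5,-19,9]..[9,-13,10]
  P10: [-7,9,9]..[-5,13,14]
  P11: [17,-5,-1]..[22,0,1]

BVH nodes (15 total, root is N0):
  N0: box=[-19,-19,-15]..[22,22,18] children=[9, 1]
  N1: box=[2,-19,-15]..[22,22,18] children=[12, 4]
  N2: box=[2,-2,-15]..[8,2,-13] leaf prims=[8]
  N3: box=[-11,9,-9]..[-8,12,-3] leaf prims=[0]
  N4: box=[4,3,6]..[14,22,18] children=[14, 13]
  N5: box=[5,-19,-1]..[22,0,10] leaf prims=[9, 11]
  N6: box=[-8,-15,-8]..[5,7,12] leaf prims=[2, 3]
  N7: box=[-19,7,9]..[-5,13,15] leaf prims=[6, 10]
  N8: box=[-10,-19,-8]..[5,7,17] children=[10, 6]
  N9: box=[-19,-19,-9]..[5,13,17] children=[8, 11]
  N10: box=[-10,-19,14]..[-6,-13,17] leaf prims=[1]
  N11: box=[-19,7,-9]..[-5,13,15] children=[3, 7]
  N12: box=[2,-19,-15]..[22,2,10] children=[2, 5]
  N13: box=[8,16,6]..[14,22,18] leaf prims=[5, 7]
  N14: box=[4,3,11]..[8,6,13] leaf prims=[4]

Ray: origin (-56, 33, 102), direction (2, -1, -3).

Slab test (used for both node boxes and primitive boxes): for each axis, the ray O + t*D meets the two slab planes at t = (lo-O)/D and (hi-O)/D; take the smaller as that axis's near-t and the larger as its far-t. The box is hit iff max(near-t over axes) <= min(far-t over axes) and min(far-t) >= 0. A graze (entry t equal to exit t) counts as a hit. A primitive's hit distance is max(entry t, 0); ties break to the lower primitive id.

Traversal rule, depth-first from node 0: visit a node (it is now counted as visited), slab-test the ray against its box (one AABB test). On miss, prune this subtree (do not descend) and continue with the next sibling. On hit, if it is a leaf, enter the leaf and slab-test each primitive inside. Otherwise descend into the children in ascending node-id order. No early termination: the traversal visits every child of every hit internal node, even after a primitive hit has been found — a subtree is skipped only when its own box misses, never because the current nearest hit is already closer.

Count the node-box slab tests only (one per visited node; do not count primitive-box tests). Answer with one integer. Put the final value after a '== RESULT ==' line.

Trace the traversal:
N0 x:[37/2,39] y:[11,52] z:[28,39] -> hit [28,39], descend [1, 9]
  N1 x:[29,39] y:[11,52] z:[28,39] -> hit [29,39], descend [4, 12]
    N4 x:[30,35] y:[11,30] z:[28,32] -> hit [30,30], descend [13, 14]
      N13 x:[32,35] y:[11,17] z:[28,32] -> miss, prune
      N14 x:[30,32] y:[27,30] z:[89/3,91/3] -> hit [30,30] leaf, test {P4@t=30}
    N12 x:[29,39] y:[31,52] z:[92/3,39] -> hit [31,39], descend [2, 5]
      N2 x:[29,32] y:[31,35] z:[115/3,39] -> miss, prune
      N5 x:[61/2,39] y:[33,52] z:[92/3,103/3] -> hit [33,103/3] leaf, test {P9(miss), P11(miss)}
  N9 x:[37/2,61/2] y:[20,52] z:[85/3,37] -> hit [85/3,61/2], descend [8, 11]
    N8 x:[23,61/2] y:[26,52] z:[85/3,110/3] -> hit [85/3,61/2], descend [6, 10]
      N6 x:[24,61/2] y:[26,48] z:[30,110/3] -> hit [30,61/2] leaf, test {P2(miss), P3(miss)}
      N10 x:[23,25] y:[46,52] z:[85/3,88/3] -> miss, prune
    N11 x:[37/2,51/2] y:[20,26] z:[29,37] -> miss, prune

Visited [0, 1, 4, 13, 14, 12, 2, 5, 9, 8, 6, 10, 11]. Tests: 13 box, 3 leaf. Nearest: P4.

== RESULT ==
13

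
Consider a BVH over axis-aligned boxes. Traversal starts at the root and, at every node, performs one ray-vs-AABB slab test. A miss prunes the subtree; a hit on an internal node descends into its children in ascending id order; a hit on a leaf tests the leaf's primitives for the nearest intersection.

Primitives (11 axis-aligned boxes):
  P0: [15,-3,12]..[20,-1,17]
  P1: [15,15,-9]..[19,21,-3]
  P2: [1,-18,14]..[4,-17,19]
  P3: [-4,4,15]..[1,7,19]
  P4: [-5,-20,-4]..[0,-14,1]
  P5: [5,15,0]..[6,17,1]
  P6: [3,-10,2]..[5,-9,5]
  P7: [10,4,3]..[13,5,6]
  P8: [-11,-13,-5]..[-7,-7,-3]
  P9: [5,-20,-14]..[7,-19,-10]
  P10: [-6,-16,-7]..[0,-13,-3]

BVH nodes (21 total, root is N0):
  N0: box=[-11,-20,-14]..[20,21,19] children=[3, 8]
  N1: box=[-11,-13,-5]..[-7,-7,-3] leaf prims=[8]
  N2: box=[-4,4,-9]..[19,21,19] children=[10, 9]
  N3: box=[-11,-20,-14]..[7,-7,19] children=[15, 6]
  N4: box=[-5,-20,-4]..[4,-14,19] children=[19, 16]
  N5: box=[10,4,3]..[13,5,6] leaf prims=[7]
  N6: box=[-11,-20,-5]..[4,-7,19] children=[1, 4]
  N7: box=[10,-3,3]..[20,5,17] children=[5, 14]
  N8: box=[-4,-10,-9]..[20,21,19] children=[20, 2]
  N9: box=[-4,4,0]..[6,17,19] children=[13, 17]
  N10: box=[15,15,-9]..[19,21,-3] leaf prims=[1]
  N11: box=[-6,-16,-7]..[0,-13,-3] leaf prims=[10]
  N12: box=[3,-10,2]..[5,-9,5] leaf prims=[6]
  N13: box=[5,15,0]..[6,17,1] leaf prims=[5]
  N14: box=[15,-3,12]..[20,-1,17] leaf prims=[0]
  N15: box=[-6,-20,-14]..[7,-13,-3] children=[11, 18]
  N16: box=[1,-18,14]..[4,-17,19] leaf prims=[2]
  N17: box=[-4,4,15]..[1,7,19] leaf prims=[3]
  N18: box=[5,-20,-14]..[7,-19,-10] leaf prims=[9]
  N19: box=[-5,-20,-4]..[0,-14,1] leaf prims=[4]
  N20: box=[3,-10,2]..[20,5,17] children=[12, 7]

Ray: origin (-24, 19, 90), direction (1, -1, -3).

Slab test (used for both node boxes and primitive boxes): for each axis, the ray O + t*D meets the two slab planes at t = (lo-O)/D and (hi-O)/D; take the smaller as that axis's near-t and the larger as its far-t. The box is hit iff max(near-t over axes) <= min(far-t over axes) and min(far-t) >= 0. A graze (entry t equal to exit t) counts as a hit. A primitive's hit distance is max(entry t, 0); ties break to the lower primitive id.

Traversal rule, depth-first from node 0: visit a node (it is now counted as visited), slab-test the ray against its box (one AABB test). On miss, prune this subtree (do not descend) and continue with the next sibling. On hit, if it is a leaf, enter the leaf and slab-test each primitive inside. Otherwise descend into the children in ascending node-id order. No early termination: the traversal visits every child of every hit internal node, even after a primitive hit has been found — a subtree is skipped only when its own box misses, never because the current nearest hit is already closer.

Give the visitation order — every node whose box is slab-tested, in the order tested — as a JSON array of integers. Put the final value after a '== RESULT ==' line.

Walk:
N0 x:[13,44] y:[-2,39] z:[71/3,104/3] -> hit [71/3,104/3], descend [3, 8]
  N3 x:[13,31] y:[26,39] z:[71/3,104/3] -> hit [26,31], descend [6, 15]
    N6 x:[13,28] y:[26,39] z:[71/3,95/3] -> hit [26,28], descend [1, 4]
      N1 x:[13,17] y:[26,32] z:[31,95/3] -> miss, prune
      N4 x:[19,28] y:[33,39] z:[71/3,94/3] -> miss, prune
    N15 x:[18,31] y:[32,39] z:[31,104/3] -> miss, prune
  N8 x:[20,44] y:[-2,29] z:[71/3,33] -> hit [71/3,29], descend [2, 20]
    N2 x:[20,43] y:[-2,15] z:[71/3,33] -> miss, prune
    N20 x:[27,44] y:[14,29] z:[73/3,88/3] -> hit [27,29], descend [7, 12]
      N7 x:[34,44] y:[14,22] z:[73/3,29] -> miss, prune
      N12 x:[27,29] y:[28,29] z:[85/3,88/3] -> hit [85/3,29] leaf, test {P6@t=85/3}

11 AABB tests over nodes [0, 3, 6, 1, 4, 15, 8, 2, 20, 7, 12]; 1 leaf entered; closest P6.

== RESULT ==
[0, 3, 6, 1, 4, 15, 8, 2, 20, 7, 12]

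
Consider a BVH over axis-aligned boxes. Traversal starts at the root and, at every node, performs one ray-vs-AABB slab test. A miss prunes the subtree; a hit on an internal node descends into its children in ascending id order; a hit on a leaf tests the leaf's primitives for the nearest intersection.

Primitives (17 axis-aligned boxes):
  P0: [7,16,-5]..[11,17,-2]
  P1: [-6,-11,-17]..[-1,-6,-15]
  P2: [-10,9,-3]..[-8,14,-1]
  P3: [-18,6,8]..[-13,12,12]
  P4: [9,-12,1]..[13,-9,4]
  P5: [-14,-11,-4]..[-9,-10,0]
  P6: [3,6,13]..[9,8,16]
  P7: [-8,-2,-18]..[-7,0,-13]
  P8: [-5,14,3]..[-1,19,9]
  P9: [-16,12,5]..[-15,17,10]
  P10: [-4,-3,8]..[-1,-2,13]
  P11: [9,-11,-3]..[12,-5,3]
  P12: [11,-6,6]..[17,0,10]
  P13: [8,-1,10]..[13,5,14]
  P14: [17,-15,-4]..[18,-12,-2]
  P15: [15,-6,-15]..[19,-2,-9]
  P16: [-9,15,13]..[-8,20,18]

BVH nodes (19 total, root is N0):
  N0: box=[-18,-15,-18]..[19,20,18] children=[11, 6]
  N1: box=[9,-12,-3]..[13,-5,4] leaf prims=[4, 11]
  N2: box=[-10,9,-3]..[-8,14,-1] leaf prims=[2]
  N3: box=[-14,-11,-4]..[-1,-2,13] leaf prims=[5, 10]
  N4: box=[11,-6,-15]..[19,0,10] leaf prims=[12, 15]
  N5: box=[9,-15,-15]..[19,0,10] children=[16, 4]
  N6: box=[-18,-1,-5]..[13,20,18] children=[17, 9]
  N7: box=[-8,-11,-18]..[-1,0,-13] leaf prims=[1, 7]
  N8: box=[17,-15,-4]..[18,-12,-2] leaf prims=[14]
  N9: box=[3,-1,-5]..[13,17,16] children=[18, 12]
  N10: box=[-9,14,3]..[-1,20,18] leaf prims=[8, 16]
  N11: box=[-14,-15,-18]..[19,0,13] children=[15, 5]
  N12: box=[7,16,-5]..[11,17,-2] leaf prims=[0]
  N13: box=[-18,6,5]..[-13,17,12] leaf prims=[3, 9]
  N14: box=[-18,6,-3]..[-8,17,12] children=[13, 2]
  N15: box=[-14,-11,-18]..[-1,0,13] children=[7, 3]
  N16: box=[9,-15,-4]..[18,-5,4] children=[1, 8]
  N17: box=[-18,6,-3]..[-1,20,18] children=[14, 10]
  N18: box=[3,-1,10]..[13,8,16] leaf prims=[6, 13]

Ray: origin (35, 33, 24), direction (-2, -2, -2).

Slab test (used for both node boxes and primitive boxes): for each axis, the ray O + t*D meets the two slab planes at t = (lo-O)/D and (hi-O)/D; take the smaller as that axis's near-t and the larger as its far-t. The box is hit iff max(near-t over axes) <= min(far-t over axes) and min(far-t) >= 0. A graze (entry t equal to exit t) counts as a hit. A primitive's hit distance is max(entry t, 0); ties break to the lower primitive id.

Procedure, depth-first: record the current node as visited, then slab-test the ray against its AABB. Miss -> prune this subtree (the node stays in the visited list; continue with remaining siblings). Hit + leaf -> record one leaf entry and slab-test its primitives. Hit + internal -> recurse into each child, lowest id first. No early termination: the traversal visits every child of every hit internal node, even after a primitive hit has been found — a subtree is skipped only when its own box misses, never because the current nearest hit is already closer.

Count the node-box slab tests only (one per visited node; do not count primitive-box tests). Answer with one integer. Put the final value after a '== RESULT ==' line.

Walk:
N0 x:[8,53/2] y:[13/2,24] z:[3,21] -> hit [8,21], descend [6, 11]
  N6 x:[11,53/2] y:[13/2,17] z:[3,29/2] -> hit [11,29/2], descend [9, 17]
    N9 x:[11,16] y:[8,17] z:[4,29/2] -> hit [11,29/2], descend [12, 18]
      N12 x:[12,14] y:[8,17/2] z:[13,29/2] -> miss, prune
      N18 x:[11,16] y:[25/2,17] z:[4,7] -> miss, prune
    N17 x:[18,53/2] y:[13/2,27/2] z:[3,27/2] -> miss, prune
  N11 x:[8,49/2] y:[33/2,24] z:[11/2,21] -> hit [33/2,21], descend [5, 15]
    N5 x:[8,13] y:[33/2,24] z:[7,39/2] -> miss, prune
    N15 x:[18,49/2] y:[33/2,22] z:[11/2,21] -> hit [18,21], descend [3, 7]
      N3 x:[18,49/2] y:[35/2,22] z:[11/2,14] -> miss, prune
      N7 x:[18,43/2] y:[33/2,22] z:[37/2,21] -> hit [37/2,21] leaf, test {P1@t=39/2, P7(miss)}

order=[0, 6, 9, 12, 18, 17, 11, 5, 15, 3, 7]  |boxes|=11  |leaves|=1  hit=P1

== RESULT ==
11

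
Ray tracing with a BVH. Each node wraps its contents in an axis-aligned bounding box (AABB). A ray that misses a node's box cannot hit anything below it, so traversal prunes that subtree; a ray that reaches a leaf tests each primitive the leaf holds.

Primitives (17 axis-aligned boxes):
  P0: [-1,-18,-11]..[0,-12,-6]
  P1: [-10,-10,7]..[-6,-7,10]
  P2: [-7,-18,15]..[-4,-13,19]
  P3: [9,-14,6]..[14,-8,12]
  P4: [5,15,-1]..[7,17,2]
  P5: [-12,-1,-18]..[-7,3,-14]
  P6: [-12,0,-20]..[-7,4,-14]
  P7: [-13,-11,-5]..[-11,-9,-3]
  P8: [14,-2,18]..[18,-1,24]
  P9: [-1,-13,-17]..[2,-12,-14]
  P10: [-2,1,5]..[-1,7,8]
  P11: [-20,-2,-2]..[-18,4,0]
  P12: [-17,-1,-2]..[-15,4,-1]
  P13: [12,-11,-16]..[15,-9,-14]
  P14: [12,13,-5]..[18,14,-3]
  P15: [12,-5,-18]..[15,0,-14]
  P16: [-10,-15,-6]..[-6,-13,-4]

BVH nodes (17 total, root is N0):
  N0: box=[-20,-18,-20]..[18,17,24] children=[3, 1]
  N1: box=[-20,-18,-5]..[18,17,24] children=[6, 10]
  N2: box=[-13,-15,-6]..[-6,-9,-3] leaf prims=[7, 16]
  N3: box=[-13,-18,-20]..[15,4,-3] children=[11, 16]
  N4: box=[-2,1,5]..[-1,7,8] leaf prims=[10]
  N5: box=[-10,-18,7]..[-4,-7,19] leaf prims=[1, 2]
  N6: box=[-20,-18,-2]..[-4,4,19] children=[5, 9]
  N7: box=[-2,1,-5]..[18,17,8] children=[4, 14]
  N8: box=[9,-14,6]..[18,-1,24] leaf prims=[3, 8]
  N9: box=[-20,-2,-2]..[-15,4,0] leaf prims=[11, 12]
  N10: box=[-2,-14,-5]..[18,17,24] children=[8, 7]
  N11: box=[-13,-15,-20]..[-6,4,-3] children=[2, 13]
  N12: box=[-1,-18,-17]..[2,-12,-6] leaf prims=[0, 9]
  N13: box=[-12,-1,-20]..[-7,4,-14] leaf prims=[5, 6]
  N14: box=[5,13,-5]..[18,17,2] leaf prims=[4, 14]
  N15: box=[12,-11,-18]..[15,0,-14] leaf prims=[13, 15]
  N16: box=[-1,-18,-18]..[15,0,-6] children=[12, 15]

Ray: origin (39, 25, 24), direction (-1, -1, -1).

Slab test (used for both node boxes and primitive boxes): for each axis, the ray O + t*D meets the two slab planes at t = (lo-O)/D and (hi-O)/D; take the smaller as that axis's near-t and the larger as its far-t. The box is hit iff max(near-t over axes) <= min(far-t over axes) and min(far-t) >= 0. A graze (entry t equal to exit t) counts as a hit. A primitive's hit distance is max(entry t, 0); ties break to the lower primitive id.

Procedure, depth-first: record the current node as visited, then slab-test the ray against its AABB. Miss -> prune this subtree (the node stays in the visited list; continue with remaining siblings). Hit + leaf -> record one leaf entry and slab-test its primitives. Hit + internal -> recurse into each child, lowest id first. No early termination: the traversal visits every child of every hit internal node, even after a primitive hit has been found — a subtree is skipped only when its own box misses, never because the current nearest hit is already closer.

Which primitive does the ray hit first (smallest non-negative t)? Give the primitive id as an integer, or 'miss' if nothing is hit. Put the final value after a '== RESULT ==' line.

Trace the traversal:
N0 x:[21,59] y:[8,43] z:[0,44] -> hit [21,43], descend [1, 3]
  N1 x:[21,59] y:[8,43] z:[0,29] -> hit [21,29], descend [6, 10]
    N6 x:[43,59] y:[21,43] z:[5,26] -> miss, prune
    N10 x:[21,41] y:[8,39] z:[0,29] -> hit [21,29], descend [7, 8]
      N7 x:[21,41] y:[8,24] z:[16,29] -> hit [21,24], descend [4, 14]
        N4 x:[40,41] y:[18,24] z:[16,19] -> miss, prune
        N14 x:[21,34] y:[8,12] z:[22,29] -> miss, prune
      N8 x:[21,30] y:[26,39] z:[0,18] -> miss, prune
  N3 x:[24,52] y:[21,43] z:[27,44] -> hit [27,43], descend [11, 16]
    N11 x:[45,52] y:[21,40] z:[27,44] -> miss, prune
    N16 x:[24,40] y:[25,43] z:[30,42] -> hit [30,40], descend [12, 15]
      N12 x:[37,40] y:[37,43] z:[30,41] -> hit [37,40] leaf, test {P0(miss), P9@t=38}
      N15 x:[24,27] y:[25,36] z:[38,42] -> miss, prune

13 AABB tests over nodes [0, 1, 6, 10, 7, 4, 14, 8, 3, 11, 16, 12, 15]; 1 leaf entered; closest P9.

== RESULT ==
9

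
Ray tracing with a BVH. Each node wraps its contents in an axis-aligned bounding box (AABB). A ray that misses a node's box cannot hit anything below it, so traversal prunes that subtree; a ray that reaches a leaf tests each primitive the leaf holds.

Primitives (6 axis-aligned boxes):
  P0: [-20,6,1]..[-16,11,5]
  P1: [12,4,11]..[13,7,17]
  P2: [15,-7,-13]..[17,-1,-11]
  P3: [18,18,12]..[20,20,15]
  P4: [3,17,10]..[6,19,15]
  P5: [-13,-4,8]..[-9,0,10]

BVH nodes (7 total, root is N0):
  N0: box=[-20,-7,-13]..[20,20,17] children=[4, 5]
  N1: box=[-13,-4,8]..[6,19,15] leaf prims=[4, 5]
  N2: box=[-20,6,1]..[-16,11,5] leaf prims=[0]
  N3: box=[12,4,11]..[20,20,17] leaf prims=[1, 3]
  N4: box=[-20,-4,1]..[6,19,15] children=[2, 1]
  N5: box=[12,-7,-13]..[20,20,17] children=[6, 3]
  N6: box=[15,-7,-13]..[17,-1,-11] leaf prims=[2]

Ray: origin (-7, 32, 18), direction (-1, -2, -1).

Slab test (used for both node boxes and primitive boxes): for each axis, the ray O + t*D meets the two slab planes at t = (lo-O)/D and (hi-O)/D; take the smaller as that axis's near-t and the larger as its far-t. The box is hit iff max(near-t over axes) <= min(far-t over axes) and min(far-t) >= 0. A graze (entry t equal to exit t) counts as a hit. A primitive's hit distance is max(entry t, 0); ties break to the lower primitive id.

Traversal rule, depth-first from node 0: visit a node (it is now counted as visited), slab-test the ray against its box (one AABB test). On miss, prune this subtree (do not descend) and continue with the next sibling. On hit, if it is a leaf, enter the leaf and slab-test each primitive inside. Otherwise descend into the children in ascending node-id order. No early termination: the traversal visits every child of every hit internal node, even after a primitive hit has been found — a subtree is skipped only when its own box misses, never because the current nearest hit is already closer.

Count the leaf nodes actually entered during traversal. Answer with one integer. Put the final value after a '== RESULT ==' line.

Walk:
N0 x:[-27,13] y:[6,39/2] z:[1,31] -> hit [6,13], descend [4, 5]
  N4 x:[-13,13] y:[13/2,18] z:[3,17] -> hit [13/2,13], descend [1, 2]
    N1 x:[-13,6] y:[13/2,18] z:[3,10] -> miss, prune
    N2 x:[9,13] y:[21/2,13] z:[13,17] -> hit [13,13] leaf, test {P0@t=13}
  N5 x:[-27,-19] y:[6,39/2] z:[1,31] -> miss, prune

5 AABB tests over nodes [0, 4, 1, 2, 5]; 1 leaf entered; closest P0.

== RESULT ==
1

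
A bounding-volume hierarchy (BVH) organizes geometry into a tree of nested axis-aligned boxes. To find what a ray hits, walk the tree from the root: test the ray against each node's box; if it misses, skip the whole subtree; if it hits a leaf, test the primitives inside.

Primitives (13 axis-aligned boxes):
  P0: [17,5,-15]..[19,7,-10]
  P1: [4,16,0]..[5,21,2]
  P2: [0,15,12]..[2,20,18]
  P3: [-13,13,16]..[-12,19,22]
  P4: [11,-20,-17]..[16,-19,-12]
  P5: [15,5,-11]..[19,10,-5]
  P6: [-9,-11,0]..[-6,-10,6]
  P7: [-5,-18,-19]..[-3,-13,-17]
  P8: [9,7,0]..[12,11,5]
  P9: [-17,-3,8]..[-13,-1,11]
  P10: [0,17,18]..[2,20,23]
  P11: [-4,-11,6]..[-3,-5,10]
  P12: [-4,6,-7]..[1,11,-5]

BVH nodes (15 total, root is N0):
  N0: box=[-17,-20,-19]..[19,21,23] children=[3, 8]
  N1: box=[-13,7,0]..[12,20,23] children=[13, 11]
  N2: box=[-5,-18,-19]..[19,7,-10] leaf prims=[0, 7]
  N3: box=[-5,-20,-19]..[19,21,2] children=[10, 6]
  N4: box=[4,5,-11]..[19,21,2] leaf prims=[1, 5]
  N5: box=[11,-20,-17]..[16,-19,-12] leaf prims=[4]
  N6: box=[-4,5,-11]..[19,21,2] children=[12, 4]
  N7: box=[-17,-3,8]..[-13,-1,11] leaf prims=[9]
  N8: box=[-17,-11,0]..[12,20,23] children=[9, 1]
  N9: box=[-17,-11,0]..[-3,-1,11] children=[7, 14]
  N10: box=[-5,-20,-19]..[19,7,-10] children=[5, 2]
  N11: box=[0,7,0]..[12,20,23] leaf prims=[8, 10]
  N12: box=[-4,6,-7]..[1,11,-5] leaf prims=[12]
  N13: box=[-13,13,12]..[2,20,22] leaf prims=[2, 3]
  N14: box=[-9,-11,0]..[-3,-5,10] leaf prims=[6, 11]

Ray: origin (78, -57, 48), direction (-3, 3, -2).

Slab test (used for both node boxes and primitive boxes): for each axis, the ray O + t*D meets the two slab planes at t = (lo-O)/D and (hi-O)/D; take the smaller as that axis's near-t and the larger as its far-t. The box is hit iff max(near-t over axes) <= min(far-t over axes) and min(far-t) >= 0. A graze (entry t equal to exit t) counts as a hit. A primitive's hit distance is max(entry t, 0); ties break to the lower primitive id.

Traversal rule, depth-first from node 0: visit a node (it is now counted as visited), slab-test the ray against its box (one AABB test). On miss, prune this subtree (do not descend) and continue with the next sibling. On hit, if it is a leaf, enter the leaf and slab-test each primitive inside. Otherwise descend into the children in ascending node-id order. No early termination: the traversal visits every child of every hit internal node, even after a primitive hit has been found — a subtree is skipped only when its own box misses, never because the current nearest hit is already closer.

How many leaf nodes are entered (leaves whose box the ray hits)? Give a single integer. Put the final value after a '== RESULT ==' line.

Trace the traversal:
N0 x:[59/3,95/3] y:[37/3,26] z:[25/2,67/2] -> hit [59/3,26], descend [3, 8]
  N3 x:[59/3,83/3] y:[37/3,26] z:[23,67/2] -> hit [23,26], descend [6, 10]
    N6 x:[59/3,82/3] y:[62/3,26] z:[23,59/2] -> hit [23,26], descend [4, 12]
      N4 x:[59/3,74/3] y:[62/3,26] z:[23,59/2] -> hit [23,74/3] leaf, test {P1(miss), P5(miss)}
      N12 x:[77/3,82/3] y:[21,68/3] z:[53/2,55/2] -> miss, prune
    N10 x:[59/3,83/3] y:[37/3,64/3] z:[29,67/2] -> miss, prune
  N8 x:[22,95/3] y:[46/3,77/3] z:[25/2,24] -> hit [22,24], descend [1, 9]
    N1 x:[22,91/3] y:[64/3,77/3] z:[25/2,24] -> hit [22,24], descend [11, 13]
      N11 x:[22,26] y:[64/3,77/3] z:[25/2,24] -> hit [22,24] leaf, test {P8@t=22, P10(miss)}
      N13 x:[76/3,91/3] y:[70/3,77/3] z:[13,18] -> miss, prune
    N9 x:[27,95/3] y:[46/3,56/3] z:[37/2,24] -> miss, prune

order=[0, 3, 6, 4, 12, 10, 8, 1, 11, 13, 9]  |boxes|=11  |leaves|=2  hit=P8

== RESULT ==
2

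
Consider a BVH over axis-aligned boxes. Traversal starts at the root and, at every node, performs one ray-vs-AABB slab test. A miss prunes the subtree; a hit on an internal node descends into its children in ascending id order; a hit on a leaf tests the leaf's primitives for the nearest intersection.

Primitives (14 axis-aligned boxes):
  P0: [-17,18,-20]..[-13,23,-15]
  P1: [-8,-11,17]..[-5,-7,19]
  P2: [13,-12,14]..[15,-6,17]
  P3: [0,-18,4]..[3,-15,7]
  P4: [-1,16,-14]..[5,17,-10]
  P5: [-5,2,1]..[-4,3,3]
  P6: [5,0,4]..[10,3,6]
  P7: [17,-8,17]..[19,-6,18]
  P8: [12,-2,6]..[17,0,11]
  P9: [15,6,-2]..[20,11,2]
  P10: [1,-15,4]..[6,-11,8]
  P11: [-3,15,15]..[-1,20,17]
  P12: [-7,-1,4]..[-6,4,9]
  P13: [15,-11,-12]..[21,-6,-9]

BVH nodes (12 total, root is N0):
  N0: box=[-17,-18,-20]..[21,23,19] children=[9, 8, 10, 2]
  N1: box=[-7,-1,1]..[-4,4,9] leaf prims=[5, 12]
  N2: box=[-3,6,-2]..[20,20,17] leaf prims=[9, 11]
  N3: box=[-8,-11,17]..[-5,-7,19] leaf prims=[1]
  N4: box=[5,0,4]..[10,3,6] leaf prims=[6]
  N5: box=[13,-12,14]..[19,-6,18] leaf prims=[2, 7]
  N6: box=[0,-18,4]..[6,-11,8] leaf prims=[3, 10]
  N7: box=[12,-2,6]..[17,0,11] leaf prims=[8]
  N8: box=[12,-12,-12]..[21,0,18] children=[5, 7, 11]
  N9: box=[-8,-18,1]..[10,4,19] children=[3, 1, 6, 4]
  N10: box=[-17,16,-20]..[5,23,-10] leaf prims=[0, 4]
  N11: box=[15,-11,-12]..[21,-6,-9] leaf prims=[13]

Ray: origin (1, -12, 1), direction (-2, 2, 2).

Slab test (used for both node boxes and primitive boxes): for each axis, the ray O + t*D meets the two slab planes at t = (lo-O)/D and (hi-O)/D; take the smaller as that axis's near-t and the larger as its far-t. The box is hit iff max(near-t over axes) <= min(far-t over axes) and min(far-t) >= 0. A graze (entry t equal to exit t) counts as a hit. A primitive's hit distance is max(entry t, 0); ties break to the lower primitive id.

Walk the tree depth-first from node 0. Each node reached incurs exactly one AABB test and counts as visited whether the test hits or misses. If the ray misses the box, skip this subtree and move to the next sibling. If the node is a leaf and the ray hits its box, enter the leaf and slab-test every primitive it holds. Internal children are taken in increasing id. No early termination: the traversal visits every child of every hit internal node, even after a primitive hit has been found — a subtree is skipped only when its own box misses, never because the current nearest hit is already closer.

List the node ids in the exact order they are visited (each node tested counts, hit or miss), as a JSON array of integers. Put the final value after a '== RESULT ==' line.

Trace the traversal:
N0 x:[-10,9] y:[-3,35/2] z:[-21/2,9] -> hit [-3,9], descend [2, 8, 9, 10]
  N2 x:[-19/2,2] y:[9,16] z:[-3/2,8] -> miss, prune
  N8 x:[-10,-11/2] y:[0,6] z:[-13/2,17/2] -> miss, prune
  N9 x:[-9/2,9/2] y:[-3,8] z:[0,9] -> hit [0,9/2], descend [1, 3, 4, 6]
    N1 x:[5/2,4] y:[11/2,8] z:[0,4] -> miss, prune
    N3 x:[3,9/2] y:[1/2,5/2] z:[8,9] -> miss, prune
    N4 x:[-9/2,-2] y:[6,15/2] z:[3/2,5/2] -> miss, prune
    N6 x:[-5/2,1/2] y:[-3,1/2] z:[3/2,7/2] -> miss, prune
  N10 x:[-2,9] y:[14,35/2] z:[-21/2,-11/2] -> miss, prune

Visited [0, 2, 8, 9, 1, 3, 4, 6, 10]. Tests: 9 box, 0 leaf. Nearest: miss.

== RESULT ==
[0, 2, 8, 9, 1, 3, 4, 6, 10]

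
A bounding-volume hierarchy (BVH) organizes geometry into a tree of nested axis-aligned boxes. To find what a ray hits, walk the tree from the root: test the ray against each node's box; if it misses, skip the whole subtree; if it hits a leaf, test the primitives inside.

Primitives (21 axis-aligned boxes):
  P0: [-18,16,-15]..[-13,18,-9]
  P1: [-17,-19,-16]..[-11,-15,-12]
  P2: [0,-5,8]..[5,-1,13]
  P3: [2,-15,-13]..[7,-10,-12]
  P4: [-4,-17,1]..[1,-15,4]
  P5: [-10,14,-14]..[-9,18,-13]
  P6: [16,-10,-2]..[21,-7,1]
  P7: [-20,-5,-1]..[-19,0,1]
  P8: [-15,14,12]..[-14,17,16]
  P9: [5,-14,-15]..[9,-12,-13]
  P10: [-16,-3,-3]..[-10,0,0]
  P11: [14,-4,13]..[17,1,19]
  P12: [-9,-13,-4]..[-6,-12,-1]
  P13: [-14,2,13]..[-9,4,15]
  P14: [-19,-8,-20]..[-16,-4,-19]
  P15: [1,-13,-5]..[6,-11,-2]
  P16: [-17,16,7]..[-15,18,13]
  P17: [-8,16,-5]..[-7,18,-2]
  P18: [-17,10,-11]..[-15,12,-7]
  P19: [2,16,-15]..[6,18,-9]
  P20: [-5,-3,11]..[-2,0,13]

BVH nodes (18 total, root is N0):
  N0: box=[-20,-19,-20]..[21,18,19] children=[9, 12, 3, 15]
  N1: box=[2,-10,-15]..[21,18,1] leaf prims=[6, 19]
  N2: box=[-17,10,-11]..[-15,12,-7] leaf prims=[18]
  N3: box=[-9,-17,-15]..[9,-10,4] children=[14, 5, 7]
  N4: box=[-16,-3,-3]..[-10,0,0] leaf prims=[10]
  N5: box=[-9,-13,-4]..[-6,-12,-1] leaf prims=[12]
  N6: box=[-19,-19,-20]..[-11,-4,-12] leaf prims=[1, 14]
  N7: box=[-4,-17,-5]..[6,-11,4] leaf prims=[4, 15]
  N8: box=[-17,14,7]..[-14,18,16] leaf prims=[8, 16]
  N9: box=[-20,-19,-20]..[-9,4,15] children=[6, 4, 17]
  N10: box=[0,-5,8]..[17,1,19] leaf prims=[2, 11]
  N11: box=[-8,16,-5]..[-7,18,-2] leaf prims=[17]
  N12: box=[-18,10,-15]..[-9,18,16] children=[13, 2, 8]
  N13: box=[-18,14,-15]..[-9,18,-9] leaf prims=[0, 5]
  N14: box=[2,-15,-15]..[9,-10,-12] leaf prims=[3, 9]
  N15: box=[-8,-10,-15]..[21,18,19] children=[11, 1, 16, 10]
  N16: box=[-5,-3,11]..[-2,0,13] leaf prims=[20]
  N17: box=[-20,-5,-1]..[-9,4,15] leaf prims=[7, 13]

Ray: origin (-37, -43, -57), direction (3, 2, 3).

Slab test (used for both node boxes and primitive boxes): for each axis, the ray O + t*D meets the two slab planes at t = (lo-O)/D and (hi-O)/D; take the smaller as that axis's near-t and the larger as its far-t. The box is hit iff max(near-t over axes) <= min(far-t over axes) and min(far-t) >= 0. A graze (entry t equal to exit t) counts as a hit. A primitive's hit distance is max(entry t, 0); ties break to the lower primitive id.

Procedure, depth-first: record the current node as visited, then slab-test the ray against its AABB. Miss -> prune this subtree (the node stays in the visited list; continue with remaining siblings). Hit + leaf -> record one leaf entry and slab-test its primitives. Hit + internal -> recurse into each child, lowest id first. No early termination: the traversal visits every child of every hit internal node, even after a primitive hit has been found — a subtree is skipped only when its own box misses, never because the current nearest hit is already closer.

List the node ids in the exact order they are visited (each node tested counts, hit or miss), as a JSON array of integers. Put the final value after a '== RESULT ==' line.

Trace the traversal:
N0 x:[17/3,58/3] y:[12,61/2] z:[37/3,76/3] -> hit [37/3,58/3], descend [3, 9, 12, 15]
  N3 x:[28/3,46/3] y:[13,33/2] z:[14,61/3] -> hit [14,46/3], descend [5, 7, 14]
    N5 x:[28/3,31/3] y:[15,31/2] z:[53/3,56/3] -> miss, prune
    N7 x:[11,43/3] y:[13,16] z:[52/3,61/3] -> miss, prune
    N14 x:[13,46/3] y:[14,33/2] z:[14,15] -> hit [14,15] leaf, test {P3@t=44/3, P9@t=29/2}
  N9 x:[17/3,28/3] y:[12,47/2] z:[37/3,24] -> miss, prune
  N12 x:[19/3,28/3] y:[53/2,61/2] z:[14,73/3] -> miss, prune
  N15 x:[29/3,58/3] y:[33/2,61/2] z:[14,76/3] -> hit [33/2,58/3], descend [1, 10, 11, 16]
    N1 x:[13,58/3] y:[33/2,61/2] z:[14,58/3] -> hit [33/2,58/3] leaf, test {P6(miss), P19(miss)}
    N10 x:[37/3,18] y:[19,22] z:[65/3,76/3] -> miss, prune
    N11 x:[29/3,10] y:[59/2,61/2] z:[52/3,55/3] -> miss, prune
    N16 x:[32/3,35/3] y:[20,43/2] z:[68/3,70/3] -> miss, prune

Summary -> nodes [0, 3, 5, 7, 14, 9, 12, 15, 1, 10, 11, 16]; box-tests=12; leaf-entries=2; first=P9

== RESULT ==
[0, 3, 5, 7, 14, 9, 12, 15, 1, 10, 11, 16]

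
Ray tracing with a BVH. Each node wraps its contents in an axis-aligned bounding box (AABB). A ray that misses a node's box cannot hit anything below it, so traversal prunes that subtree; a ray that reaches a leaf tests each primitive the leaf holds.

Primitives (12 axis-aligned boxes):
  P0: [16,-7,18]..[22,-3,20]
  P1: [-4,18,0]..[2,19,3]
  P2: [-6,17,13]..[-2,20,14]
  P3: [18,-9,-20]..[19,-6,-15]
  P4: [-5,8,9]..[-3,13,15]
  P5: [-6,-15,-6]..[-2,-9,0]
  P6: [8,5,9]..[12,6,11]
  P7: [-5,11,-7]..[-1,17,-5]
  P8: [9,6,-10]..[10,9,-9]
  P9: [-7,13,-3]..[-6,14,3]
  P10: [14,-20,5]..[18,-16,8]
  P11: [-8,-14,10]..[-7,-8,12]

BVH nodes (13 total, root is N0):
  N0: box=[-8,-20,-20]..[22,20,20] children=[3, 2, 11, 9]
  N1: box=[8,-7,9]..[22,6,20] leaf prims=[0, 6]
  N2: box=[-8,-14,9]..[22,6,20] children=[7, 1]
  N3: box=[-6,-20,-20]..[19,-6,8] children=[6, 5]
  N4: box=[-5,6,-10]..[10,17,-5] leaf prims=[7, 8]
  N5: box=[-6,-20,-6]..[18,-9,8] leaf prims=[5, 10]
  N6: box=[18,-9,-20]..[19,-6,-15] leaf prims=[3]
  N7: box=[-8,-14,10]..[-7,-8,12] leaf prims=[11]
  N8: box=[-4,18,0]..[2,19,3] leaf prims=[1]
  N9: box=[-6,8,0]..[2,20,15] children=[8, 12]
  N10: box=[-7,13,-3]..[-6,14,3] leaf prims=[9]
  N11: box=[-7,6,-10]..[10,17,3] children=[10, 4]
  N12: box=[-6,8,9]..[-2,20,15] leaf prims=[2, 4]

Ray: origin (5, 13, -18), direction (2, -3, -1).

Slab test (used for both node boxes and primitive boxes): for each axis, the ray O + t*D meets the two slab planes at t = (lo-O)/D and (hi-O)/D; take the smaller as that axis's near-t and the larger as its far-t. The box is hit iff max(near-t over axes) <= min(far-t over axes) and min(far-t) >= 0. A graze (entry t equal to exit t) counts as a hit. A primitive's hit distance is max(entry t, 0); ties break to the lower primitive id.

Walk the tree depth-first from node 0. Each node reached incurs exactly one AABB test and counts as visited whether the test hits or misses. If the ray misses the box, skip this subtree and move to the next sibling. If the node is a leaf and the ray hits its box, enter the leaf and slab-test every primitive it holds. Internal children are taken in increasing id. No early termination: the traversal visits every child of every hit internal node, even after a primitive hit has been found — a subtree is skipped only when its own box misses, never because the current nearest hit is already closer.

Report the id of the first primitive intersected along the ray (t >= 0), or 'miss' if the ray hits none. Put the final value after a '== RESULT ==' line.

Trace the traversal:
N0 x:[-13/2,17/2] y:[-7/3,11] z:[-38,2] -> hit [-7/3,2], descend [2, 3, 9, 11]
  N2 x:[-13/2,17/2] y:[7/3,9] z:[-38,-27] -> miss, prune
  N3 x:[-11/2,7] y:[19/3,11] z:[-26,2] -> miss, prune
  N9 x:[-11/2,-3/2] y:[-7/3,5/3] z:[-33,-18] -> miss, prune
  N11 x:[-6,5/2] y:[-4/3,7/3] z:[-21,-8] -> miss, prune

order=[0, 2, 3, 9, 11]  |boxes|=5  |leaves|=0  hit=miss

== RESULT ==
miss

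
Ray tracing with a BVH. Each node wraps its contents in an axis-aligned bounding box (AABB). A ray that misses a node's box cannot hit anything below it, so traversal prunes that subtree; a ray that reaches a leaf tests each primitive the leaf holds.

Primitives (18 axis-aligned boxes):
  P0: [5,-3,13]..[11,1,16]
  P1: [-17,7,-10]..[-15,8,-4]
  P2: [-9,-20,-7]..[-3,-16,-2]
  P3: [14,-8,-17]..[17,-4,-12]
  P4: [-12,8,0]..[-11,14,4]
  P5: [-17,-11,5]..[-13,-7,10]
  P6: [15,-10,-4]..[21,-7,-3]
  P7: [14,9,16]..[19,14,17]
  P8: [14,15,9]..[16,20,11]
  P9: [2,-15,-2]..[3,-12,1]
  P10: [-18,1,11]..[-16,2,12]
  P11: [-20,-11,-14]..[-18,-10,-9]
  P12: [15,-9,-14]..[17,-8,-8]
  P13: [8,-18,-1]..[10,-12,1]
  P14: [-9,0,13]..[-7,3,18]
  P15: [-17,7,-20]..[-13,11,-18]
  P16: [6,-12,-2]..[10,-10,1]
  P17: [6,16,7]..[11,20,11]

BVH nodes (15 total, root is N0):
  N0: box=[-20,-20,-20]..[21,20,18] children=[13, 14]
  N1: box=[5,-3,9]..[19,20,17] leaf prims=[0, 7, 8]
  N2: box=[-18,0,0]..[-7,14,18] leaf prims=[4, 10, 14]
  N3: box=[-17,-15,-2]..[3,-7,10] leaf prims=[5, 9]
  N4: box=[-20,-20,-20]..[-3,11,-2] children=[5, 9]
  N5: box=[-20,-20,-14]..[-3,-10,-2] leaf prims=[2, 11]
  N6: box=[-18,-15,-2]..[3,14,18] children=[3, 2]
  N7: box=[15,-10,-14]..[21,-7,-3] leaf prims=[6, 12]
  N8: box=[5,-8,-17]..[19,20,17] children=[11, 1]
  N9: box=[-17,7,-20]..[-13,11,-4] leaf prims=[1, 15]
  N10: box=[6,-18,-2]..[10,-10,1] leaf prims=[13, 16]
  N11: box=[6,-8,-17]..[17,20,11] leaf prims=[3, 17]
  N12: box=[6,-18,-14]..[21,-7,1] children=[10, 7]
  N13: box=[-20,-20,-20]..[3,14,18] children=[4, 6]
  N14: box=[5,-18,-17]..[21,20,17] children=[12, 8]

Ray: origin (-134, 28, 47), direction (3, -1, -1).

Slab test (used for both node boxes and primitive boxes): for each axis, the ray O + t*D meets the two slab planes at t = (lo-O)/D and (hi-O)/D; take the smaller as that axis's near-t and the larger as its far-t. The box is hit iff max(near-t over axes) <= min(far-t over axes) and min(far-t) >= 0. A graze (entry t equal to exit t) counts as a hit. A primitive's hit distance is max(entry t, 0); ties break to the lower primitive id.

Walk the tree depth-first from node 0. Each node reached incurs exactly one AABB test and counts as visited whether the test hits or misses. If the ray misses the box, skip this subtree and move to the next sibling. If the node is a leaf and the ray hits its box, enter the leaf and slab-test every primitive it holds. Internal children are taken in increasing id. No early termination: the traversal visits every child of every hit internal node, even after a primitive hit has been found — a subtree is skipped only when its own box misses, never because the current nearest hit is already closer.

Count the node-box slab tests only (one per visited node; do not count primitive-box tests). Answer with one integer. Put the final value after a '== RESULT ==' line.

Trace the traversal:
N0 x:[38,155/3] y:[8,48] z:[29,67] -> hit [38,48], descend [13, 14]
  N13 x:[38,137/3] y:[14,48] z:[29,67] -> hit [38,137/3], descend [4, 6]
    N4 x:[38,131/3] y:[17,48] z:[49,67] -> miss, prune
    N6 x:[116/3,137/3] y:[14,43] z:[29,49] -> hit [116/3,43], descend [2, 3]
      N2 x:[116/3,127/3] y:[14,28] z:[29,47] -> miss, prune
      N3 x:[39,137/3] y:[35,43] z:[37,49] -> hit [39,43] leaf, test {P5@t=39, P9(miss)}
  N14 x:[139/3,155/3] y:[8,46] z:[30,64] -> miss, prune

order=[0, 13, 4, 6, 2, 3, 14]  |boxes|=7  |leaves|=1  hit=P5

== RESULT ==
7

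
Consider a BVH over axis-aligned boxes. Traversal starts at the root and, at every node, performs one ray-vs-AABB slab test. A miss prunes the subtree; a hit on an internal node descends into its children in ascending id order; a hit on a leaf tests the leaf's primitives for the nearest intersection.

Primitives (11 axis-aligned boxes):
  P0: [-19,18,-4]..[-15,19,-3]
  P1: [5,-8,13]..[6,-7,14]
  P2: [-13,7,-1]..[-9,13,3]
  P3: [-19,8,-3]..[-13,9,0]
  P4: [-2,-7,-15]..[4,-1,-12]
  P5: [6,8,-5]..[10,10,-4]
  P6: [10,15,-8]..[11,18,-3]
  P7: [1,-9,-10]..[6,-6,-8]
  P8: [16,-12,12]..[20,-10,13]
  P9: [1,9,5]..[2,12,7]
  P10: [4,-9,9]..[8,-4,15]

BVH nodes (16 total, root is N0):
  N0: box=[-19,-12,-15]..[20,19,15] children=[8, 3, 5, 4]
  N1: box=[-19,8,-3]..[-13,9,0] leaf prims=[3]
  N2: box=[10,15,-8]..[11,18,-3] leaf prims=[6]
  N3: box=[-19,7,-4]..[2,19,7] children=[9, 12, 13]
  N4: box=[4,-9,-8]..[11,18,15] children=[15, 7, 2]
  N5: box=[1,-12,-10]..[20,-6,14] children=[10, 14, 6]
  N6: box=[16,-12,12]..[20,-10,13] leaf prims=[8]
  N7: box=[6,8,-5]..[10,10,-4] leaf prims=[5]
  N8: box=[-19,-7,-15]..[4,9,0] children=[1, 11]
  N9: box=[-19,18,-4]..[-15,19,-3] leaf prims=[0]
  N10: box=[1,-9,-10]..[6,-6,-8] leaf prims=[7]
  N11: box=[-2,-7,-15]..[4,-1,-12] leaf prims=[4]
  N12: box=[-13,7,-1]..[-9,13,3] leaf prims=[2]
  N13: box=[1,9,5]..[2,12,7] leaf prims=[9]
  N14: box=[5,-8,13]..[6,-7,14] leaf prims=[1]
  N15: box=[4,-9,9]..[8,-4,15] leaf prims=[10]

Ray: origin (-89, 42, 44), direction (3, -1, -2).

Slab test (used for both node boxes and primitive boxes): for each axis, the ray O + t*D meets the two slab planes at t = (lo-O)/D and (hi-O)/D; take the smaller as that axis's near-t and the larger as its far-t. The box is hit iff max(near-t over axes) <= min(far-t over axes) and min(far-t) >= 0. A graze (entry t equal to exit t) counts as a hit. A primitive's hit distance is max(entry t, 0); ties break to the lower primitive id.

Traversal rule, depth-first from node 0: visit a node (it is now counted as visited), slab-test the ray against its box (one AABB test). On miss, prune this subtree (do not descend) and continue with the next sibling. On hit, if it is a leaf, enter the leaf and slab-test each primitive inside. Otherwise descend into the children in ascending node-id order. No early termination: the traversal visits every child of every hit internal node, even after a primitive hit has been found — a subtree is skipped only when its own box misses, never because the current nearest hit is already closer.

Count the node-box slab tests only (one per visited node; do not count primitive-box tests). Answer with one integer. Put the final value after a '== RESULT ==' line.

Trace the traversal:
N0 x:[70/3,109/3] y:[23,54] z:[29/2,59/2] -> hit [70/3,59/2], descend [3, 4, 5, 8]
  N3 x:[70/3,91/3] y:[23,35] z:[37/2,24] -> hit [70/3,24], descend [9, 12, 13]
    N9 x:[70/3,74/3] y:[23,24] z:[47/2,24] -> hit [47/2,24] leaf, test {P0@t=47/2}
    N12 x:[76/3,80/3] y:[29,35] z:[41/2,45/2] -> miss, prune
    N13 x:[30,91/3] y:[30,33] z:[37/2,39/2] -> miss, prune
  N4 x:[31,100/3] y:[24,51] z:[29/2,26] -> miss, prune
  N5 x:[30,109/3] y:[48,54] z:[15,27] -> miss, prune
  N8 x:[70/3,31] y:[33,49] z:[22,59/2] -> miss, prune

order=[0, 3, 9, 12, 13, 4, 5, 8]  |boxes|=8  |leaves|=1  hit=P0

== RESULT ==
8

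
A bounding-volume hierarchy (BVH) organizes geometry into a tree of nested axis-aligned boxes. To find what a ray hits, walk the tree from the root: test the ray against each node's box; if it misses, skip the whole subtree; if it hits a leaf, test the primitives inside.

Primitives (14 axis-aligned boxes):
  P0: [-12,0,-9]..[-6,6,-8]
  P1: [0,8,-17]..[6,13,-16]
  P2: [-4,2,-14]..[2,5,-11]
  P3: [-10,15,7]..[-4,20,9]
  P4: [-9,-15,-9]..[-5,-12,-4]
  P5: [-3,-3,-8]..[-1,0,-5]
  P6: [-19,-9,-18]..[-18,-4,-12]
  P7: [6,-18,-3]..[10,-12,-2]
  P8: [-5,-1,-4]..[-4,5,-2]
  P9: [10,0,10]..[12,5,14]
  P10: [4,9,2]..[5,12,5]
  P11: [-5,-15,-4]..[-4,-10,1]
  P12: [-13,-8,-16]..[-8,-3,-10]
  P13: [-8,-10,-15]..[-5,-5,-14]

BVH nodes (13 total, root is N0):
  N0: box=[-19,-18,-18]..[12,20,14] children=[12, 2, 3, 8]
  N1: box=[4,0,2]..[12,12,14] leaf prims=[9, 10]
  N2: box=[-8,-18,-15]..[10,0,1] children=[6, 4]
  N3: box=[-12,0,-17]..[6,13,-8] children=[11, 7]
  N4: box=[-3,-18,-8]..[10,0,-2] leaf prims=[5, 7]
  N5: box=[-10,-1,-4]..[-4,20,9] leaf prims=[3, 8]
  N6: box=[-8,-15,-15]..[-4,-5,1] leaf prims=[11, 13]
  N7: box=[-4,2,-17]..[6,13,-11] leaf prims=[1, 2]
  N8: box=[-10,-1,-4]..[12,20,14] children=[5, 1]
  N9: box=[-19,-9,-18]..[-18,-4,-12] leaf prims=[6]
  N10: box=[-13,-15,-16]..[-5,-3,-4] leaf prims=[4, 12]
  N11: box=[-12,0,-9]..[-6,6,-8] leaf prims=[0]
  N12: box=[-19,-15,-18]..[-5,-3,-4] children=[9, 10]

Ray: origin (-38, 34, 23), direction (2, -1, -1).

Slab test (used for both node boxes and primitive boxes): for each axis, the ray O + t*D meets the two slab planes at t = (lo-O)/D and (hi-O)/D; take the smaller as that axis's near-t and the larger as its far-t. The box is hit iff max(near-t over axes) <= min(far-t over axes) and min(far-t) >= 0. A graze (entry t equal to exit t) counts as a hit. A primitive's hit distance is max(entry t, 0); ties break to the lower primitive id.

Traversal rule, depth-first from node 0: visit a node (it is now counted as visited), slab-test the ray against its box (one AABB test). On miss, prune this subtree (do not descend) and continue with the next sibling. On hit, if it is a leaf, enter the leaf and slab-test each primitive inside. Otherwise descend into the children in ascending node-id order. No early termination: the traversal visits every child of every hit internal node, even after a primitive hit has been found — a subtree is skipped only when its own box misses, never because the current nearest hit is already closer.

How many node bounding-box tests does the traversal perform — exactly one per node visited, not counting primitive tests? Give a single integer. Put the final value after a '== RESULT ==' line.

Traverse from the root:
N0 x:[19/2,25] y:[14,52] z:[9,41] -> hit [14,25], descend [2, 3, 8, 12]
  N2 x:[15,24] y:[34,52] z:[22,38] -> miss, prune
  N3 x:[13,22] y:[21,34] z:[31,40] -> miss, prune
  N8 x:[14,25] y:[14,35] z:[9,27] -> hit [14,25], descend [1, 5]
    N1 x:[21,25] y:[22,34] z:[9,21] -> miss, prune
    N5 x:[14,17] y:[14,35] z:[14,27] -> hit [14,17] leaf, test {P3@t=14, P8(miss)}
  N12 x:[19/2,33/2] y:[37,49] z:[27,41] -> miss, prune

order=[0, 2, 3, 8, 1, 5, 12]  |boxes|=7  |leaves|=1  hit=P3

== RESULT ==
7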